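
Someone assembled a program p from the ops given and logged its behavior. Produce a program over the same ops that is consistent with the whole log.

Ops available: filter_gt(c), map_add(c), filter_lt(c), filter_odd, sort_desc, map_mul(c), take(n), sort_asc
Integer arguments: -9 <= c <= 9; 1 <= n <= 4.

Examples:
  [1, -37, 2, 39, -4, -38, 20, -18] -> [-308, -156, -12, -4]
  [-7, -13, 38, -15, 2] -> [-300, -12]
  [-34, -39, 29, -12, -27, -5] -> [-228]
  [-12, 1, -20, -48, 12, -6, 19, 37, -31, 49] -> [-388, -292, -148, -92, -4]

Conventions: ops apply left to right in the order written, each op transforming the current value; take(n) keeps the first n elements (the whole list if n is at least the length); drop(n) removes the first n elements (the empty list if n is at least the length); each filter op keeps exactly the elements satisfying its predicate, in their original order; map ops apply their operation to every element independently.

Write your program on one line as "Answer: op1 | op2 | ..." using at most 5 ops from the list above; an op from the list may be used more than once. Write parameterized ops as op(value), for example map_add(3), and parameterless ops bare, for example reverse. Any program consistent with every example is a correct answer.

sort_desc | map_mul(-8) | filter_lt(0) | map_add(4)

Check, running the answer program on each example:
  [1, -37, 2, 39, -4, -38, 20, -18] -> [39, 20, 2, 1, -4, -18, -37, -38] -> [-312, -160, -16, -8, 32, 144, 296, 304] -> [-312, -160, -16, -8] -> [-308, -156, -12, -4]
  [-7, -13, 38, -15, 2] -> [38, 2, -7, -13, -15] -> [-304, -16, 56, 104, 120] -> [-304, -16] -> [-300, -12]
  [-34, -39, 29, -12, -27, -5] -> [29, -5, -12, -27, -34, -39] -> [-232, 40, 96, 216, 272, 312] -> [-232] -> [-228]
  [-12, 1, -20, -48, 12, -6, 19, 37, -31, 49] -> [49, 37, 19, 12, 1, -6, -12, -20, -31, -48] -> [-392, -296, -152, -96, -8, 48, 96, 160, 248, 384] -> [-392, -296, -152, -96, -8] -> [-388, -292, -148, -92, -4]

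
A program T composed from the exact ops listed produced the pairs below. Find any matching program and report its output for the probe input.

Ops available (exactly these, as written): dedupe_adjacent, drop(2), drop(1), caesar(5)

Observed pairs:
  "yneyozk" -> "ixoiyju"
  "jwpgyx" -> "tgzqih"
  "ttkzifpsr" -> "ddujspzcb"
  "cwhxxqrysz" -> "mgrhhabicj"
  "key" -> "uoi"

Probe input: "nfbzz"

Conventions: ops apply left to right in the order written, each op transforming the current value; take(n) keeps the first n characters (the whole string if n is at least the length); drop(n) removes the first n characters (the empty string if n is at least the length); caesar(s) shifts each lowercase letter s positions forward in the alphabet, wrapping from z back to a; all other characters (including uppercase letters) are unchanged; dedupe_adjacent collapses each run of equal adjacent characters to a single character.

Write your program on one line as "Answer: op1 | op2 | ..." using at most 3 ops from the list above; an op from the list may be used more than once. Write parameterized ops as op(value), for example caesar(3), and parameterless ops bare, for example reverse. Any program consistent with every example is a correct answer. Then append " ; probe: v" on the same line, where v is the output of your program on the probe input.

caesar(5) | caesar(5) ; probe: "xpljj"

Check, running the answer program on each example:
  "yneyozk" -> "dsjdtep" -> "ixoiyju"
  "jwpgyx" -> "obuldc" -> "tgzqih"
  "ttkzifpsr" -> "yypenkuxw" -> "ddujspzcb"
  "cwhxxqrysz" -> "hbmccvwdxe" -> "mgrhhabicj"
  "key" -> "pjd" -> "uoi"
  probe: "nfbzz" -> "skgee" -> "xpljj"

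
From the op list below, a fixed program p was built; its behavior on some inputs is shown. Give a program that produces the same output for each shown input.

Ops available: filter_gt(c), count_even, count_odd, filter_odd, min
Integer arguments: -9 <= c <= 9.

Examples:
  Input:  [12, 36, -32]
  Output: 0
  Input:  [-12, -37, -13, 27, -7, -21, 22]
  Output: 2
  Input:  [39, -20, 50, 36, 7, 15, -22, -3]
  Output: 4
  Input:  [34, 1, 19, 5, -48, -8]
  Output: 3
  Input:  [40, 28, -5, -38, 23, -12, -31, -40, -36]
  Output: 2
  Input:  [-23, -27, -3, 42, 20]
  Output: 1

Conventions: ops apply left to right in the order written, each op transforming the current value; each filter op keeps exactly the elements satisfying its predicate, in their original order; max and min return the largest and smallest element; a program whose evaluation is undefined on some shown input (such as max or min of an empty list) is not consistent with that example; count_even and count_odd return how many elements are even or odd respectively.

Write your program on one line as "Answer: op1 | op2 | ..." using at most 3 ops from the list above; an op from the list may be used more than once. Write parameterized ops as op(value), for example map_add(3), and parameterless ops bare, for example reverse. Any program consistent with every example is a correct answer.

filter_gt(-8) | count_odd

Check, running the answer program on each example:
  [12, 36, -32] -> [12, 36] -> 0
  [-12, -37, -13, 27, -7, -21, 22] -> [27, -7, 22] -> 2
  [39, -20, 50, 36, 7, 15, -22, -3] -> [39, 50, 36, 7, 15, -3] -> 4
  [34, 1, 19, 5, -48, -8] -> [34, 1, 19, 5] -> 3
  [40, 28, -5, -38, 23, -12, -31, -40, -36] -> [40, 28, -5, 23] -> 2
  [-23, -27, -3, 42, 20] -> [-3, 42, 20] -> 1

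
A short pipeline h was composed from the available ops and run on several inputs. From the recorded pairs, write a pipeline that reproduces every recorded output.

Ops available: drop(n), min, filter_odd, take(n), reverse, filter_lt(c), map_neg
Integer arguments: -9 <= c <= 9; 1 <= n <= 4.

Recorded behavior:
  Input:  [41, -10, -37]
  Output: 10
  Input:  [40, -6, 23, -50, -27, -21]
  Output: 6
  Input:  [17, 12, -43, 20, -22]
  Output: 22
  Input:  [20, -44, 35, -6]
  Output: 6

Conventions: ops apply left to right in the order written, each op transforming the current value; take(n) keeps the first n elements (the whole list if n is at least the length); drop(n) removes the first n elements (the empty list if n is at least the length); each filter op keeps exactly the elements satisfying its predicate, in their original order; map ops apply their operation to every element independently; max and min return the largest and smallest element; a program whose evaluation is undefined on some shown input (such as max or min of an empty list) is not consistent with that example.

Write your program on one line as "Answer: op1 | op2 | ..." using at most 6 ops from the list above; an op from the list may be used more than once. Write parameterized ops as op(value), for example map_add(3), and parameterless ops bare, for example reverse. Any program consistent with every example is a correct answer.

filter_lt(-5) | take(2) | reverse | map_neg | reverse | min

Check, running the answer program on each example:
  [41, -10, -37] -> [-10, -37] -> [-10, -37] -> [-37, -10] -> [37, 10] -> [10, 37] -> 10
  [40, -6, 23, -50, -27, -21] -> [-6, -50, -27, -21] -> [-6, -50] -> [-50, -6] -> [50, 6] -> [6, 50] -> 6
  [17, 12, -43, 20, -22] -> [-43, -22] -> [-43, -22] -> [-22, -43] -> [22, 43] -> [43, 22] -> 22
  [20, -44, 35, -6] -> [-44, -6] -> [-44, -6] -> [-6, -44] -> [6, 44] -> [44, 6] -> 6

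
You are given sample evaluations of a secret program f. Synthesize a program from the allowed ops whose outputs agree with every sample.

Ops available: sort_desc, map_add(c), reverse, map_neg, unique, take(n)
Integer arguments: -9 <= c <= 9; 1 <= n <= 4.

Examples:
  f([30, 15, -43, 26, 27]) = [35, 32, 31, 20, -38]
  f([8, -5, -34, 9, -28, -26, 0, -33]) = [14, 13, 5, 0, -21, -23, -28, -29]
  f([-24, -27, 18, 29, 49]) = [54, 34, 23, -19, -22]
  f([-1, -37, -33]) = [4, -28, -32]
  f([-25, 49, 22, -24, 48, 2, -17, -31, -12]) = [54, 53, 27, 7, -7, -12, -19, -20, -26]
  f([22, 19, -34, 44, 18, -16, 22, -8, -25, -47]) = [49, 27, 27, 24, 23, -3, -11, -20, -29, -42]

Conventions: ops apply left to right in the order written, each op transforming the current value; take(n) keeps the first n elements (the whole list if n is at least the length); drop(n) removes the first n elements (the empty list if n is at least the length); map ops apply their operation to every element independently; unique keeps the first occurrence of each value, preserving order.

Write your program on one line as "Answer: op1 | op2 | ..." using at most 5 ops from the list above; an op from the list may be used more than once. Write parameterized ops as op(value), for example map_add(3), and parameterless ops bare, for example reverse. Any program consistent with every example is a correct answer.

reverse | map_add(5) | reverse | sort_desc

Check, running the answer program on each example:
  [30, 15, -43, 26, 27] -> [27, 26, -43, 15, 30] -> [32, 31, -38, 20, 35] -> [35, 20, -38, 31, 32] -> [35, 32, 31, 20, -38]
  [8, -5, -34, 9, -28, -26, 0, -33] -> [-33, 0, -26, -28, 9, -34, -5, 8] -> [-28, 5, -21, -23, 14, -29, 0, 13] -> [13, 0, -29, 14, -23, -21, 5, -28] -> [14, 13, 5, 0, -21, -23, -28, -29]
  [-24, -27, 18, 29, 49] -> [49, 29, 18, -27, -24] -> [54, 34, 23, -22, -19] -> [-19, -22, 23, 34, 54] -> [54, 34, 23, -19, -22]
  [-1, -37, -33] -> [-33, -37, -1] -> [-28, -32, 4] -> [4, -32, -28] -> [4, -28, -32]
  [-25, 49, 22, -24, 48, 2, -17, -31, -12] -> [-12, -31, -17, 2, 48, -24, 22, 49, -25] -> [-7, -26, -12, 7, 53, -19, 27, 54, -20] -> [-20, 54, 27, -19, 53, 7, -12, -26, -7] -> [54, 53, 27, 7, -7, -12, -19, -20, -26]
  [22, 19, -34, 44, 18, -16, 22, -8, -25, -47] -> [-47, -25, -8, 22, -16, 18, 44, -34, 19, 22] -> [-42, -20, -3, 27, -11, 23, 49, -29, 24, 27] -> [27, 24, -29, 49, 23, -11, 27, -3, -20, -42] -> [49, 27, 27, 24, 23, -3, -11, -20, -29, -42]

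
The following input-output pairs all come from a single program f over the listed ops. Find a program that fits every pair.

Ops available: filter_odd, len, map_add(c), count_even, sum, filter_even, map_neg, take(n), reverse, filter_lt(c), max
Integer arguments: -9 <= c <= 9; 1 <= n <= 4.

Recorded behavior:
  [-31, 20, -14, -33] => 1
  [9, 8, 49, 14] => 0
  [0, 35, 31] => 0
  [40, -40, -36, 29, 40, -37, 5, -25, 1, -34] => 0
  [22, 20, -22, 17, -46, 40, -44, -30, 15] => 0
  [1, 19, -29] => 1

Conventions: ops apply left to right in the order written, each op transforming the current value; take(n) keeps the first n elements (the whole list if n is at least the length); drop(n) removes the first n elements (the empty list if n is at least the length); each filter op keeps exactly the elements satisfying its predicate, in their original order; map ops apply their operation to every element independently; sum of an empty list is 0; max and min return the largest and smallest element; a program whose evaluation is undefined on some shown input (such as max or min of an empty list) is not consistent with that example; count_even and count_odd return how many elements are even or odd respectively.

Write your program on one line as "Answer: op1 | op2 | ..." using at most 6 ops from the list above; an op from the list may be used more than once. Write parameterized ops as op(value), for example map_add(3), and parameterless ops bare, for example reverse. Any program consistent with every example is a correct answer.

take(3) | map_add(-3) | filter_lt(-9) | map_add(6) | count_even

Check, running the answer program on each example:
  [-31, 20, -14, -33] -> [-31, 20, -14] -> [-34, 17, -17] -> [-34, -17] -> [-28, -11] -> 1
  [9, 8, 49, 14] -> [9, 8, 49] -> [6, 5, 46] -> [] -> [] -> 0
  [0, 35, 31] -> [0, 35, 31] -> [-3, 32, 28] -> [] -> [] -> 0
  [40, -40, -36, 29, 40, -37, 5, -25, 1, -34] -> [40, -40, -36] -> [37, -43, -39] -> [-43, -39] -> [-37, -33] -> 0
  [22, 20, -22, 17, -46, 40, -44, -30, 15] -> [22, 20, -22] -> [19, 17, -25] -> [-25] -> [-19] -> 0
  [1, 19, -29] -> [1, 19, -29] -> [-2, 16, -32] -> [-32] -> [-26] -> 1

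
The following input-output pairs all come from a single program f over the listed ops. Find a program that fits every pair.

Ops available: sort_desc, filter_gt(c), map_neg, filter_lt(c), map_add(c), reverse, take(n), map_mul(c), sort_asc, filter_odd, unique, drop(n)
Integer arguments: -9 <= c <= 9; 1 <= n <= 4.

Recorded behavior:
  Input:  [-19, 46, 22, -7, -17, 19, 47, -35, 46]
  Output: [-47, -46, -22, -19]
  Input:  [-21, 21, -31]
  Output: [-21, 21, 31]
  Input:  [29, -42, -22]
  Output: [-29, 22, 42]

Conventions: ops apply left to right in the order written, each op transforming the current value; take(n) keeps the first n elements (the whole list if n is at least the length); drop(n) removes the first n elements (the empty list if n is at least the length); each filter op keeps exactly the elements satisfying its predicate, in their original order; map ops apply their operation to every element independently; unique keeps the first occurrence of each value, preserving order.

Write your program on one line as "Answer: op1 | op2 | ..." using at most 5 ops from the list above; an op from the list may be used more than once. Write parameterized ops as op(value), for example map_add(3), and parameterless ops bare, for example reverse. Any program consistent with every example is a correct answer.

unique | map_neg | sort_asc | take(4)

Check, running the answer program on each example:
  [-19, 46, 22, -7, -17, 19, 47, -35, 46] -> [-19, 46, 22, -7, -17, 19, 47, -35] -> [19, -46, -22, 7, 17, -19, -47, 35] -> [-47, -46, -22, -19, 7, 17, 19, 35] -> [-47, -46, -22, -19]
  [-21, 21, -31] -> [-21, 21, -31] -> [21, -21, 31] -> [-21, 21, 31] -> [-21, 21, 31]
  [29, -42, -22] -> [29, -42, -22] -> [-29, 42, 22] -> [-29, 22, 42] -> [-29, 22, 42]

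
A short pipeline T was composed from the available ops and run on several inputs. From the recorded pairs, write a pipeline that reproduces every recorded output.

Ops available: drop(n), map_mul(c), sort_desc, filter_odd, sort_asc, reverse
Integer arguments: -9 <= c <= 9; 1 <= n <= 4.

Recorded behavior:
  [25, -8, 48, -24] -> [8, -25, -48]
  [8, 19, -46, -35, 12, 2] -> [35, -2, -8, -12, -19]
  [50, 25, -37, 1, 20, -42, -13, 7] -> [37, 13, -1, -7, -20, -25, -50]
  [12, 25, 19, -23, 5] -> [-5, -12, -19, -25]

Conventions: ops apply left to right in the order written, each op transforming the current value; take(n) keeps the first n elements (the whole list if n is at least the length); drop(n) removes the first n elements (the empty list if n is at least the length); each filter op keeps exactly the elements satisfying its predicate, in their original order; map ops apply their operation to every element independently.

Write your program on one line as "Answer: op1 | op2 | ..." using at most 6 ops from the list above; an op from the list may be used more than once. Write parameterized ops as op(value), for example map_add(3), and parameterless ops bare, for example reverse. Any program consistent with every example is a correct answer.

sort_asc | drop(1) | sort_desc | map_mul(-1) | reverse

Check, running the answer program on each example:
  [25, -8, 48, -24] -> [-24, -8, 25, 48] -> [-8, 25, 48] -> [48, 25, -8] -> [-48, -25, 8] -> [8, -25, -48]
  [8, 19, -46, -35, 12, 2] -> [-46, -35, 2, 8, 12, 19] -> [-35, 2, 8, 12, 19] -> [19, 12, 8, 2, -35] -> [-19, -12, -8, -2, 35] -> [35, -2, -8, -12, -19]
  [50, 25, -37, 1, 20, -42, -13, 7] -> [-42, -37, -13, 1, 7, 20, 25, 50] -> [-37, -13, 1, 7, 20, 25, 50] -> [50, 25, 20, 7, 1, -13, -37] -> [-50, -25, -20, -7, -1, 13, 37] -> [37, 13, -1, -7, -20, -25, -50]
  [12, 25, 19, -23, 5] -> [-23, 5, 12, 19, 25] -> [5, 12, 19, 25] -> [25, 19, 12, 5] -> [-25, -19, -12, -5] -> [-5, -12, -19, -25]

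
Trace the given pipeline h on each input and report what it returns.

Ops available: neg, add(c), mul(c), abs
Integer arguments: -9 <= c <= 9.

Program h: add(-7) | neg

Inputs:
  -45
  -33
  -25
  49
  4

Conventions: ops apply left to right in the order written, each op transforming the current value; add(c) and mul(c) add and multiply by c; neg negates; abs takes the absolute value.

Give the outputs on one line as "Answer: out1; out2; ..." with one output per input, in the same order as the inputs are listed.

Execution, op by op:
  -45 -> -52 -> 52
  -33 -> -40 -> 40
  -25 -> -32 -> 32
  49 -> 42 -> -42
  4 -> -3 -> 3

52; 40; 32; -42; 3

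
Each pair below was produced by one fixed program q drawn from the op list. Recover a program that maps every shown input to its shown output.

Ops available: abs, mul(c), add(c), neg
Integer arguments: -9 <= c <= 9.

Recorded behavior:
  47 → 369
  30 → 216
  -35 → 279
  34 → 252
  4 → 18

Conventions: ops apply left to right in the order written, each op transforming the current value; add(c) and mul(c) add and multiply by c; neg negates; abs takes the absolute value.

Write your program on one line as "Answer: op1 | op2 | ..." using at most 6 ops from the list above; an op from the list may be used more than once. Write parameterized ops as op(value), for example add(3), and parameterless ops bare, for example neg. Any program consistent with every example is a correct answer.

add(-1) | abs | add(-5) | abs | mul(9)

Check, running the answer program on each example:
  47 -> 46 -> 46 -> 41 -> 41 -> 369
  30 -> 29 -> 29 -> 24 -> 24 -> 216
  -35 -> -36 -> 36 -> 31 -> 31 -> 279
  34 -> 33 -> 33 -> 28 -> 28 -> 252
  4 -> 3 -> 3 -> -2 -> 2 -> 18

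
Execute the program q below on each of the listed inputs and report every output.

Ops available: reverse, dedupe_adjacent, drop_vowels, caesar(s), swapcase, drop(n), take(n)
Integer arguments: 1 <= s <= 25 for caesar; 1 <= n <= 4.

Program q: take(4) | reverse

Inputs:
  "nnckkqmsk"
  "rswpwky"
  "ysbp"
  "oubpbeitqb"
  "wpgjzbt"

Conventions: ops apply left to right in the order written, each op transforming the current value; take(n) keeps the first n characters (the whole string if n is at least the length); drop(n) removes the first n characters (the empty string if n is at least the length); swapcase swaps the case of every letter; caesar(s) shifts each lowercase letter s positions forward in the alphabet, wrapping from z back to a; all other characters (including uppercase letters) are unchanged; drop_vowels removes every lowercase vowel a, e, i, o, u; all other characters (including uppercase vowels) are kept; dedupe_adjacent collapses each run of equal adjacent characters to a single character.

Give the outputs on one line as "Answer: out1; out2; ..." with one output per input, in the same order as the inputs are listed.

"kcnn"; "pwsr"; "pbsy"; "pbuo"; "jgpw"

Execution, op by op:
  "nnckkqmsk" -> "nnck" -> "kcnn"
  "rswpwky" -> "rswp" -> "pwsr"
  "ysbp" -> "ysbp" -> "pbsy"
  "oubpbeitqb" -> "oubp" -> "pbuo"
  "wpgjzbt" -> "wpgj" -> "jgpw"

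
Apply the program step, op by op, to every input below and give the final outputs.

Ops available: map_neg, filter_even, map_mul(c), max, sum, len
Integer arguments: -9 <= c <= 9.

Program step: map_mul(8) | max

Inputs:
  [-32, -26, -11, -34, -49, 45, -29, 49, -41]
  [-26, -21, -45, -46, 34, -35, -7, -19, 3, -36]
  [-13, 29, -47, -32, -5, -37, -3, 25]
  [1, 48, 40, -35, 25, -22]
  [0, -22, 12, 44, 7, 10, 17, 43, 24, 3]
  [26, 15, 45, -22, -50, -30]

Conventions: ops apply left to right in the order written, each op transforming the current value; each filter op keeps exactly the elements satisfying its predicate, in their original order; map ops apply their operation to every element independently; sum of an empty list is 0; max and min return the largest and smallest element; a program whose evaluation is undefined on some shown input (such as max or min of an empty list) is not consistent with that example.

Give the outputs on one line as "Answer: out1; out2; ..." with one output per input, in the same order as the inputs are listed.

392; 272; 232; 384; 352; 360

Execution, op by op:
  [-32, -26, -11, -34, -49, 45, -29, 49, -41] -> [-256, -208, -88, -272, -392, 360, -232, 392, -328] -> 392
  [-26, -21, -45, -46, 34, -35, -7, -19, 3, -36] -> [-208, -168, -360, -368, 272, -280, -56, -152, 24, -288] -> 272
  [-13, 29, -47, -32, -5, -37, -3, 25] -> [-104, 232, -376, -256, -40, -296, -24, 200] -> 232
  [1, 48, 40, -35, 25, -22] -> [8, 384, 320, -280, 200, -176] -> 384
  [0, -22, 12, 44, 7, 10, 17, 43, 24, 3] -> [0, -176, 96, 352, 56, 80, 136, 344, 192, 24] -> 352
  [26, 15, 45, -22, -50, -30] -> [208, 120, 360, -176, -400, -240] -> 360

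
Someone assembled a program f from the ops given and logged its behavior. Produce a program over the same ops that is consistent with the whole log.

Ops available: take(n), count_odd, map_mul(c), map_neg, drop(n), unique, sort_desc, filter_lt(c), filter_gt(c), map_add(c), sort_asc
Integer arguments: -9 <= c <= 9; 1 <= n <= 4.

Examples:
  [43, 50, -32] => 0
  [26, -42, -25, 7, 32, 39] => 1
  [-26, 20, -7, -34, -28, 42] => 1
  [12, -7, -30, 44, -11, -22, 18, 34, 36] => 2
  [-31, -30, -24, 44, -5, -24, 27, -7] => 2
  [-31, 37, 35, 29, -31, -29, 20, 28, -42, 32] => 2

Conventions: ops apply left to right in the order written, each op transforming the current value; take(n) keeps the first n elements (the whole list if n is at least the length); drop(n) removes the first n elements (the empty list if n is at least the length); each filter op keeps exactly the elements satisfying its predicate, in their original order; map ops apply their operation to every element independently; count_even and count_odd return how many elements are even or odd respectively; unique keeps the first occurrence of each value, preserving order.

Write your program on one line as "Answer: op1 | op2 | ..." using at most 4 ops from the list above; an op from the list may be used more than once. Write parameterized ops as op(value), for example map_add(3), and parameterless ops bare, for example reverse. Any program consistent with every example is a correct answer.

drop(1) | filter_lt(3) | map_neg | count_odd

Check, running the answer program on each example:
  [43, 50, -32] -> [50, -32] -> [-32] -> [32] -> 0
  [26, -42, -25, 7, 32, 39] -> [-42, -25, 7, 32, 39] -> [-42, -25] -> [42, 25] -> 1
  [-26, 20, -7, -34, -28, 42] -> [20, -7, -34, -28, 42] -> [-7, -34, -28] -> [7, 34, 28] -> 1
  [12, -7, -30, 44, -11, -22, 18, 34, 36] -> [-7, -30, 44, -11, -22, 18, 34, 36] -> [-7, -30, -11, -22] -> [7, 30, 11, 22] -> 2
  [-31, -30, -24, 44, -5, -24, 27, -7] -> [-30, -24, 44, -5, -24, 27, -7] -> [-30, -24, -5, -24, -7] -> [30, 24, 5, 24, 7] -> 2
  [-31, 37, 35, 29, -31, -29, 20, 28, -42, 32] -> [37, 35, 29, -31, -29, 20, 28, -42, 32] -> [-31, -29, -42] -> [31, 29, 42] -> 2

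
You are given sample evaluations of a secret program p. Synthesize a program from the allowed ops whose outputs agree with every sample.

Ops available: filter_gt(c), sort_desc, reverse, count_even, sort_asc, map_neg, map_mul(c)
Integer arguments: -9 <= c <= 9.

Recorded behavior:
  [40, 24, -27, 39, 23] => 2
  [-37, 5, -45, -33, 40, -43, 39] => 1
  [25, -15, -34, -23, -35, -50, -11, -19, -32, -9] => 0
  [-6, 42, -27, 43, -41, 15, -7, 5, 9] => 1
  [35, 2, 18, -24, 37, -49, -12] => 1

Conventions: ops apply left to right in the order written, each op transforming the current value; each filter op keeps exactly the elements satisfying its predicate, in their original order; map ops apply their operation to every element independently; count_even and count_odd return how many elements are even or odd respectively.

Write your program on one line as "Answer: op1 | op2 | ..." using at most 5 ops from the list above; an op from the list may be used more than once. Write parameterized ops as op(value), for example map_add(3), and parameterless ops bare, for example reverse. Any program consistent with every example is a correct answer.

sort_desc | filter_gt(7) | map_neg | count_even

Check, running the answer program on each example:
  [40, 24, -27, 39, 23] -> [40, 39, 24, 23, -27] -> [40, 39, 24, 23] -> [-40, -39, -24, -23] -> 2
  [-37, 5, -45, -33, 40, -43, 39] -> [40, 39, 5, -33, -37, -43, -45] -> [40, 39] -> [-40, -39] -> 1
  [25, -15, -34, -23, -35, -50, -11, -19, -32, -9] -> [25, -9, -11, -15, -19, -23, -32, -34, -35, -50] -> [25] -> [-25] -> 0
  [-6, 42, -27, 43, -41, 15, -7, 5, 9] -> [43, 42, 15, 9, 5, -6, -7, -27, -41] -> [43, 42, 15, 9] -> [-43, -42, -15, -9] -> 1
  [35, 2, 18, -24, 37, -49, -12] -> [37, 35, 18, 2, -12, -24, -49] -> [37, 35, 18] -> [-37, -35, -18] -> 1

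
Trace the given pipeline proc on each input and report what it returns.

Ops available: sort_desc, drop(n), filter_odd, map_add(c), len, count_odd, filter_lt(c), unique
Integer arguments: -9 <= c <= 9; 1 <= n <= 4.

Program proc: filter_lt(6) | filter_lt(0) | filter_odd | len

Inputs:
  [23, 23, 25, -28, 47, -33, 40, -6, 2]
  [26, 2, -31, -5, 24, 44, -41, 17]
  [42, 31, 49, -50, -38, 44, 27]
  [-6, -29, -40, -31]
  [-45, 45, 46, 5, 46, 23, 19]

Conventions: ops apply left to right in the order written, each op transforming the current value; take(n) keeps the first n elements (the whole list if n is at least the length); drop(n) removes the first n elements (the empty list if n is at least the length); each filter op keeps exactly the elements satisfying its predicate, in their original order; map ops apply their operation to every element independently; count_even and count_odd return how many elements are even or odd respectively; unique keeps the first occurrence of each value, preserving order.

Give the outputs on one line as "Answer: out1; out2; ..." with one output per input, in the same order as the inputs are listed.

1; 3; 0; 2; 1

Execution, op by op:
  [23, 23, 25, -28, 47, -33, 40, -6, 2] -> [-28, -33, -6, 2] -> [-28, -33, -6] -> [-33] -> 1
  [26, 2, -31, -5, 24, 44, -41, 17] -> [2, -31, -5, -41] -> [-31, -5, -41] -> [-31, -5, -41] -> 3
  [42, 31, 49, -50, -38, 44, 27] -> [-50, -38] -> [-50, -38] -> [] -> 0
  [-6, -29, -40, -31] -> [-6, -29, -40, -31] -> [-6, -29, -40, -31] -> [-29, -31] -> 2
  [-45, 45, 46, 5, 46, 23, 19] -> [-45, 5] -> [-45] -> [-45] -> 1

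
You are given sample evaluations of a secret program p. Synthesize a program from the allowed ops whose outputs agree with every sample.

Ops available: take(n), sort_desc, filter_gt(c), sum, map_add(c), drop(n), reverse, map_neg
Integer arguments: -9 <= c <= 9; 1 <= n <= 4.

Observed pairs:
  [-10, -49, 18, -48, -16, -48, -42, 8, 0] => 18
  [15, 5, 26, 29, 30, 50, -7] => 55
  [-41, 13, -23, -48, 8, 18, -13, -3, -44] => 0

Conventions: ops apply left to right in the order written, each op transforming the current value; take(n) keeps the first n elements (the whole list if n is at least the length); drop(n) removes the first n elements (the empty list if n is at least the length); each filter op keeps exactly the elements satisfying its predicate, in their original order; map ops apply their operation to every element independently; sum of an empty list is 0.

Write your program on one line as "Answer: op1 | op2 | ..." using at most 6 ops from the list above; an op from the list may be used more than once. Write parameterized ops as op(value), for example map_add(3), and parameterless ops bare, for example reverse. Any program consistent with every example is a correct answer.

drop(2) | reverse | filter_gt(-2) | drop(1) | drop(1) | sum

Check, running the answer program on each example:
  [-10, -49, 18, -48, -16, -48, -42, 8, 0] -> [18, -48, -16, -48, -42, 8, 0] -> [0, 8, -42, -48, -16, -48, 18] -> [0, 8, 18] -> [8, 18] -> [18] -> 18
  [15, 5, 26, 29, 30, 50, -7] -> [26, 29, 30, 50, -7] -> [-7, 50, 30, 29, 26] -> [50, 30, 29, 26] -> [30, 29, 26] -> [29, 26] -> 55
  [-41, 13, -23, -48, 8, 18, -13, -3, -44] -> [-23, -48, 8, 18, -13, -3, -44] -> [-44, -3, -13, 18, 8, -48, -23] -> [18, 8] -> [8] -> [] -> 0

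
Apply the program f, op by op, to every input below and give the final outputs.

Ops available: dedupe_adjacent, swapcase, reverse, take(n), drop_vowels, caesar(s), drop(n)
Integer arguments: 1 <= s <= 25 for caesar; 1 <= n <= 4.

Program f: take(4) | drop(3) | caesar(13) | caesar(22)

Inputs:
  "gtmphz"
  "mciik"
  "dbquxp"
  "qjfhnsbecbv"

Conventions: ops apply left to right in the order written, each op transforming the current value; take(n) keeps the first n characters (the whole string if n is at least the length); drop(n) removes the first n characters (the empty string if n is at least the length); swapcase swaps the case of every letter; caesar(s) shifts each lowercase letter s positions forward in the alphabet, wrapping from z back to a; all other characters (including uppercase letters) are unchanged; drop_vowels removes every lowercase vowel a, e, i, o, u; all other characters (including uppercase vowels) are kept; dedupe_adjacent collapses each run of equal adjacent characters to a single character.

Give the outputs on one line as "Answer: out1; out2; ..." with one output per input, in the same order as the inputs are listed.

Execution, op by op:
  "gtmphz" -> "gtmp" -> "p" -> "c" -> "y"
  "mciik" -> "mcii" -> "i" -> "v" -> "r"
  "dbquxp" -> "dbqu" -> "u" -> "h" -> "d"
  "qjfhnsbecbv" -> "qjfh" -> "h" -> "u" -> "q"

"y"; "r"; "d"; "q"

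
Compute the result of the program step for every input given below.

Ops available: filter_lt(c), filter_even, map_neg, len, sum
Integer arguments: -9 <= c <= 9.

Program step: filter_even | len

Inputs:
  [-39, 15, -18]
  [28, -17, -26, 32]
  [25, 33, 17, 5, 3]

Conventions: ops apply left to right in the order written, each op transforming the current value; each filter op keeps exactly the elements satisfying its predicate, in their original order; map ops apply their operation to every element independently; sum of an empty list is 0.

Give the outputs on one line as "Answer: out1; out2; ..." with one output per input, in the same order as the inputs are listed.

1; 3; 0

Execution, op by op:
  [-39, 15, -18] -> [-18] -> 1
  [28, -17, -26, 32] -> [28, -26, 32] -> 3
  [25, 33, 17, 5, 3] -> [] -> 0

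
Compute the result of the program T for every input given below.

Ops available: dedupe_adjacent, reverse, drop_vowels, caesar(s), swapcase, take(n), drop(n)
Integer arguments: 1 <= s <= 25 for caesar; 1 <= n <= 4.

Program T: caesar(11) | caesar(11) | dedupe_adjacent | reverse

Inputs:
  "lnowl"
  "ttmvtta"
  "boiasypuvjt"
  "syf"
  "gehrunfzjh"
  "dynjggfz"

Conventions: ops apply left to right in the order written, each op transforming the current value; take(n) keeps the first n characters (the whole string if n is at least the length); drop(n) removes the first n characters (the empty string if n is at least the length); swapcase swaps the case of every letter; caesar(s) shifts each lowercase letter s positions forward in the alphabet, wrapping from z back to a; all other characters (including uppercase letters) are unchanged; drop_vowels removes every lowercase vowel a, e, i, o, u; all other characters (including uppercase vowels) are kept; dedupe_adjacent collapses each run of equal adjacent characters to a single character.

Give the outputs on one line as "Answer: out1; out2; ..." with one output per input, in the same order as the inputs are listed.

Execution, op by op:
  "lnowl" -> "wyzhw" -> "hjksh" -> "hjksh" -> "hskjh"
  "ttmvtta" -> "eexgeel" -> "ppirppw" -> "pirpw" -> "wprip"
  "boiasypuvjt" -> "mztldjafgue" -> "xkewoulqrfp" -> "xkewoulqrfp" -> "pfrqluowekx"
  "syf" -> "djq" -> "oub" -> "oub" -> "buo"
  "gehrunfzjh" -> "rpscfyqkus" -> "cadnqjbvfd" -> "cadnqjbvfd" -> "dfvbjqndac"
  "dynjggfz" -> "ojyurrqk" -> "zujfccbv" -> "zujfcbv" -> "vbcfjuz"

"hskjh"; "wprip"; "pfrqluowekx"; "buo"; "dfvbjqndac"; "vbcfjuz"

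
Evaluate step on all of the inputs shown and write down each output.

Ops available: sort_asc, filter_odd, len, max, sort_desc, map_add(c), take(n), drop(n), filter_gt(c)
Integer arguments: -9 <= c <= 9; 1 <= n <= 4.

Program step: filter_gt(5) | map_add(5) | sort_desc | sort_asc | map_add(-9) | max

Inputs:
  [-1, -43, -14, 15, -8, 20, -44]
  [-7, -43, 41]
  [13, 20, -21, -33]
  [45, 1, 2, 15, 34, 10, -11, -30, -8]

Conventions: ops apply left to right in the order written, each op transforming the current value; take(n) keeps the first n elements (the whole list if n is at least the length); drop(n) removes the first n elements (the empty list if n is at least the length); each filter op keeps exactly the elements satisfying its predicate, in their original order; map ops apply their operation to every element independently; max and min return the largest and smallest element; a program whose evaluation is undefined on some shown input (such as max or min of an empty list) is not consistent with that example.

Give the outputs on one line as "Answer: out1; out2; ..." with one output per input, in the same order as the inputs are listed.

16; 37; 16; 41

Execution, op by op:
  [-1, -43, -14, 15, -8, 20, -44] -> [15, 20] -> [20, 25] -> [25, 20] -> [20, 25] -> [11, 16] -> 16
  [-7, -43, 41] -> [41] -> [46] -> [46] -> [46] -> [37] -> 37
  [13, 20, -21, -33] -> [13, 20] -> [18, 25] -> [25, 18] -> [18, 25] -> [9, 16] -> 16
  [45, 1, 2, 15, 34, 10, -11, -30, -8] -> [45, 15, 34, 10] -> [50, 20, 39, 15] -> [50, 39, 20, 15] -> [15, 20, 39, 50] -> [6, 11, 30, 41] -> 41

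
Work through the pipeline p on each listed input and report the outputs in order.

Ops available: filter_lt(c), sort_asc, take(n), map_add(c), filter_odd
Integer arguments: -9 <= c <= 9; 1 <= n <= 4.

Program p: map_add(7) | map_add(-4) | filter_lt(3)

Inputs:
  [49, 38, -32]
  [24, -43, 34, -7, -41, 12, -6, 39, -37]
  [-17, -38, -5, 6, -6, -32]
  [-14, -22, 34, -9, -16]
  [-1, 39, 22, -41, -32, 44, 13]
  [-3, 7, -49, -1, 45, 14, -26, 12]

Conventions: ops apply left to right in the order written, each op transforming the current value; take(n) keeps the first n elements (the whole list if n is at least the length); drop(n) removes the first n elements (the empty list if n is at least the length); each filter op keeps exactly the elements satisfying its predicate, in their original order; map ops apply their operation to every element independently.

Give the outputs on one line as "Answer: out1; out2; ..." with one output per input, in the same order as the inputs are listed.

Execution, op by op:
  [49, 38, -32] -> [56, 45, -25] -> [52, 41, -29] -> [-29]
  [24, -43, 34, -7, -41, 12, -6, 39, -37] -> [31, -36, 41, 0, -34, 19, 1, 46, -30] -> [27, -40, 37, -4, -38, 15, -3, 42, -34] -> [-40, -4, -38, -3, -34]
  [-17, -38, -5, 6, -6, -32] -> [-10, -31, 2, 13, 1, -25] -> [-14, -35, -2, 9, -3, -29] -> [-14, -35, -2, -3, -29]
  [-14, -22, 34, -9, -16] -> [-7, -15, 41, -2, -9] -> [-11, -19, 37, -6, -13] -> [-11, -19, -6, -13]
  [-1, 39, 22, -41, -32, 44, 13] -> [6, 46, 29, -34, -25, 51, 20] -> [2, 42, 25, -38, -29, 47, 16] -> [2, -38, -29]
  [-3, 7, -49, -1, 45, 14, -26, 12] -> [4, 14, -42, 6, 52, 21, -19, 19] -> [0, 10, -46, 2, 48, 17, -23, 15] -> [0, -46, 2, -23]

[-29]; [-40, -4, -38, -3, -34]; [-14, -35, -2, -3, -29]; [-11, -19, -6, -13]; [2, -38, -29]; [0, -46, 2, -23]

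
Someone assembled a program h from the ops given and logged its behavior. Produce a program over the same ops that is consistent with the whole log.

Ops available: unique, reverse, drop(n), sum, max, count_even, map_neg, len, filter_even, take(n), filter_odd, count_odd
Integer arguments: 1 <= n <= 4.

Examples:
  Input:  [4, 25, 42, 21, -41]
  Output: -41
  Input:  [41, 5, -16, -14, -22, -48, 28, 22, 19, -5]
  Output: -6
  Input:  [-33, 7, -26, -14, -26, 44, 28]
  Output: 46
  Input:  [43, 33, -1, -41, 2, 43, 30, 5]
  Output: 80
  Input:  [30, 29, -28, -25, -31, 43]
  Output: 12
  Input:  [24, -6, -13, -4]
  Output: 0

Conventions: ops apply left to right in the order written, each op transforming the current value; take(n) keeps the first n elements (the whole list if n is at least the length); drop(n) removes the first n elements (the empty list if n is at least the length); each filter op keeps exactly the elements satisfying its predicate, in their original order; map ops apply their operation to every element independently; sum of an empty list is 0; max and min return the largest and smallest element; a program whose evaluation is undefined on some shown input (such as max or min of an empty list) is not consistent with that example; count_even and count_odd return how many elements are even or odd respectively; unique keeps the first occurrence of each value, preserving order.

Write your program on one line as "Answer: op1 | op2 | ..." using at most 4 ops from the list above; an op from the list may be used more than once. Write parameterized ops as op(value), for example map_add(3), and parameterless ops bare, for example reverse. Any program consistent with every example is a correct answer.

drop(4) | reverse | sum

Check, running the answer program on each example:
  [4, 25, 42, 21, -41] -> [-41] -> [-41] -> -41
  [41, 5, -16, -14, -22, -48, 28, 22, 19, -5] -> [-22, -48, 28, 22, 19, -5] -> [-5, 19, 22, 28, -48, -22] -> -6
  [-33, 7, -26, -14, -26, 44, 28] -> [-26, 44, 28] -> [28, 44, -26] -> 46
  [43, 33, -1, -41, 2, 43, 30, 5] -> [2, 43, 30, 5] -> [5, 30, 43, 2] -> 80
  [30, 29, -28, -25, -31, 43] -> [-31, 43] -> [43, -31] -> 12
  [24, -6, -13, -4] -> [] -> [] -> 0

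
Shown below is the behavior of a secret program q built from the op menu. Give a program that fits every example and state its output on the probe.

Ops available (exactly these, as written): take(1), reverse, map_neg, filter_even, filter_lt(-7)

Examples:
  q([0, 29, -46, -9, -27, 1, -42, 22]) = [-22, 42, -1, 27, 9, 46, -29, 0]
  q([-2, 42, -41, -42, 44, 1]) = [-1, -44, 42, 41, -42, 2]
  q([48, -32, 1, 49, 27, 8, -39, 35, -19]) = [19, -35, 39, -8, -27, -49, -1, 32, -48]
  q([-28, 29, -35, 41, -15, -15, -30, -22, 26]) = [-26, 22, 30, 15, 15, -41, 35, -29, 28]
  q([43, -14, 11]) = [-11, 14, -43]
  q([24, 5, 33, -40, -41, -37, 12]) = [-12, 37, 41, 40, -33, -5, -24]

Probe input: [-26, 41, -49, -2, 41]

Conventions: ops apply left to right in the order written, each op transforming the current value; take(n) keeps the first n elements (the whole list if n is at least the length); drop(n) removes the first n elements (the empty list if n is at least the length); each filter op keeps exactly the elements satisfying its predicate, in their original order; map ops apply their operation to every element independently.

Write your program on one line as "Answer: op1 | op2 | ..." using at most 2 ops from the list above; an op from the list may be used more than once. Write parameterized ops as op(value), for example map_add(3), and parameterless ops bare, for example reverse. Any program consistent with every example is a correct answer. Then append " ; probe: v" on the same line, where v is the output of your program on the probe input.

reverse | map_neg ; probe: [-41, 2, 49, -41, 26]

Check, running the answer program on each example:
  [0, 29, -46, -9, -27, 1, -42, 22] -> [22, -42, 1, -27, -9, -46, 29, 0] -> [-22, 42, -1, 27, 9, 46, -29, 0]
  [-2, 42, -41, -42, 44, 1] -> [1, 44, -42, -41, 42, -2] -> [-1, -44, 42, 41, -42, 2]
  [48, -32, 1, 49, 27, 8, -39, 35, -19] -> [-19, 35, -39, 8, 27, 49, 1, -32, 48] -> [19, -35, 39, -8, -27, -49, -1, 32, -48]
  [-28, 29, -35, 41, -15, -15, -30, -22, 26] -> [26, -22, -30, -15, -15, 41, -35, 29, -28] -> [-26, 22, 30, 15, 15, -41, 35, -29, 28]
  [43, -14, 11] -> [11, -14, 43] -> [-11, 14, -43]
  [24, 5, 33, -40, -41, -37, 12] -> [12, -37, -41, -40, 33, 5, 24] -> [-12, 37, 41, 40, -33, -5, -24]
  probe: [-26, 41, -49, -2, 41] -> [41, -2, -49, 41, -26] -> [-41, 2, 49, -41, 26]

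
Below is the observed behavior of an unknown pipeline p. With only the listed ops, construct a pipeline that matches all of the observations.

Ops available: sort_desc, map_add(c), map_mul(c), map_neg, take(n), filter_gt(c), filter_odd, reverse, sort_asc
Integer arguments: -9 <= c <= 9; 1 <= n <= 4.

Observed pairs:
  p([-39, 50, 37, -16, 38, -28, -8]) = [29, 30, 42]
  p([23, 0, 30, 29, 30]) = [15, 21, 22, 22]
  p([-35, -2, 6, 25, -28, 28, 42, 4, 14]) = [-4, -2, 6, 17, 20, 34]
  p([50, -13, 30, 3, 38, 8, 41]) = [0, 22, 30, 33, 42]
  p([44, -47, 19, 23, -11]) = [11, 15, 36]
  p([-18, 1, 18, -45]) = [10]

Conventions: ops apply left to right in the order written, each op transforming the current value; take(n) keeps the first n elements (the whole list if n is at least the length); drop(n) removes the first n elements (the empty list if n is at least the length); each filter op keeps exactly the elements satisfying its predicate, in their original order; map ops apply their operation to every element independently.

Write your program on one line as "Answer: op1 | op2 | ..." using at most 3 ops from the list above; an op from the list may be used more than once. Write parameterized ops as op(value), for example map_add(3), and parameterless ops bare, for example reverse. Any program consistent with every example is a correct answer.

map_add(-8) | filter_gt(-5) | sort_asc

Check, running the answer program on each example:
  [-39, 50, 37, -16, 38, -28, -8] -> [-47, 42, 29, -24, 30, -36, -16] -> [42, 29, 30] -> [29, 30, 42]
  [23, 0, 30, 29, 30] -> [15, -8, 22, 21, 22] -> [15, 22, 21, 22] -> [15, 21, 22, 22]
  [-35, -2, 6, 25, -28, 28, 42, 4, 14] -> [-43, -10, -2, 17, -36, 20, 34, -4, 6] -> [-2, 17, 20, 34, -4, 6] -> [-4, -2, 6, 17, 20, 34]
  [50, -13, 30, 3, 38, 8, 41] -> [42, -21, 22, -5, 30, 0, 33] -> [42, 22, 30, 0, 33] -> [0, 22, 30, 33, 42]
  [44, -47, 19, 23, -11] -> [36, -55, 11, 15, -19] -> [36, 11, 15] -> [11, 15, 36]
  [-18, 1, 18, -45] -> [-26, -7, 10, -53] -> [10] -> [10]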